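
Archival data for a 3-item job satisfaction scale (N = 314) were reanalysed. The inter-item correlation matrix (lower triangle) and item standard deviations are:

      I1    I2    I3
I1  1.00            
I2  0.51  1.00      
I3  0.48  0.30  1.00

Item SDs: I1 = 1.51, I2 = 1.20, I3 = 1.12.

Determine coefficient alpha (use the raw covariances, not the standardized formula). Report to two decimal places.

Σσ²ᵢ = 1.51² + 1.20² + 1.12² = 4.9745
Covariances σ_ij = r_ij · s_i · s_j:
  σ(I1,I2) = 0.51 × 1.51 × 1.20 = 0.9241
  σ(I1,I3) = 0.48 × 1.51 × 1.12 = 0.8118
  σ(I2,I3) = 0.30 × 1.20 × 1.12 = 0.4032
σ²_T = Σσ²ᵢ + 2·Σσ_ij = 4.9745 + 2 × 2.1391 = 9.2527
α = (3/2)·(1 − 4.9745/9.2527) = 0.69

coefficient alpha = 0.69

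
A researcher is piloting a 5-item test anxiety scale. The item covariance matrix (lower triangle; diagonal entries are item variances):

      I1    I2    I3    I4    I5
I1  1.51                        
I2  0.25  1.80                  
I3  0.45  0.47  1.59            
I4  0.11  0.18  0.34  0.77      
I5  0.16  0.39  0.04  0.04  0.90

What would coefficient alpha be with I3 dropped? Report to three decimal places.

Remaining items: I1, I2, I4, I5 (k = 4).
ΣVar(i) = 1.51 + 1.80 + 0.77 + 0.90 = 4.98
total variance = 4.98 + 2 × 1.13 = 7.24
α (item deleted) = (4/3)·(1 − 4.98/7.24) = 0.416

coefficient alpha = 0.416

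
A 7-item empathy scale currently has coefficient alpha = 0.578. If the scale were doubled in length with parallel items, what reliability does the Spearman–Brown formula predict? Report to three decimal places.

predicted reliability = 0.733

Length factor m = 2
α' = m·α / (1 + (m−1)·α)
   = 2 × 0.578 / (1 + (2 − 1) × 0.578)
   = 1.1560 / 1.5780 = 0.733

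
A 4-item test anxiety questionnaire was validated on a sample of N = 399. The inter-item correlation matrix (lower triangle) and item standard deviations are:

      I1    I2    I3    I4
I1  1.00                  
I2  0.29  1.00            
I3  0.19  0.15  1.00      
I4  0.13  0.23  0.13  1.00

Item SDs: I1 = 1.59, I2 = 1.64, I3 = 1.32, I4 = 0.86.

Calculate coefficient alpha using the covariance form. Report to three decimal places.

Σσ²ᵢ = 1.59² + 1.64² + 1.32² + 0.86² = 7.6997
Covariances σ_ij = r_ij · s_i · s_j:
  σ(I1,I2) = 0.29 × 1.59 × 1.64 = 0.7562
  σ(I1,I3) = 0.19 × 1.59 × 1.32 = 0.3988
  σ(I1,I4) = 0.13 × 1.59 × 0.86 = 0.1778
  σ(I2,I3) = 0.15 × 1.64 × 1.32 = 0.3247
  σ(I2,I4) = 0.23 × 1.64 × 0.86 = 0.3244
  σ(I3,I4) = 0.13 × 1.32 × 0.86 = 0.1476
σ²_T = Σσ²ᵢ + 2·Σσ_ij = 7.6997 + 2 × 2.1295 = 11.9587
α = (4/3)·(1 − 7.6997/11.9587) = 0.475

coefficient alpha = 0.475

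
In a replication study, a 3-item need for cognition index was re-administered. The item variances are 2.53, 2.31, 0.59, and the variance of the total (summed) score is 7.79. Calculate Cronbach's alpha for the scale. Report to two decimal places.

Cronbach's alpha = 0.45

ΣVar(i) = 2.53 + 2.31 + 0.59 = 5.43
α = (k/(k−1))·(1 − ΣVar(i)/Var(T)) = (3/2)·(1 − 5.43/7.79) = 0.45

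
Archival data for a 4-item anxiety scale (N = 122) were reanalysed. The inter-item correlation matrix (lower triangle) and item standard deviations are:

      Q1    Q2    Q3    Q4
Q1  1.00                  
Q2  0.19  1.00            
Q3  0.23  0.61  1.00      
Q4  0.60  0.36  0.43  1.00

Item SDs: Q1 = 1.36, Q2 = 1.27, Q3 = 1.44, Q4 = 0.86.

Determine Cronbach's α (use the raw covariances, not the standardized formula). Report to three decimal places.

α = 0.705

Σσ²ᵢ = 1.36² + 1.27² + 1.44² + 0.86² = 6.2757
Covariances σ_ij = r_ij · s_i · s_j:
  σ(Q1,Q2) = 0.19 × 1.36 × 1.27 = 0.3282
  σ(Q1,Q3) = 0.23 × 1.36 × 1.44 = 0.4504
  σ(Q1,Q4) = 0.60 × 1.36 × 0.86 = 0.7018
  σ(Q2,Q3) = 0.61 × 1.27 × 1.44 = 1.1156
  σ(Q2,Q4) = 0.36 × 1.27 × 0.86 = 0.3932
  σ(Q3,Q4) = 0.43 × 1.44 × 0.86 = 0.5325
σ²_T = Σσ²ᵢ + 2·Σσ_ij = 6.2757 + 2 × 3.5217 = 13.3191
α = (4/3)·(1 − 6.2757/13.3191) = 0.705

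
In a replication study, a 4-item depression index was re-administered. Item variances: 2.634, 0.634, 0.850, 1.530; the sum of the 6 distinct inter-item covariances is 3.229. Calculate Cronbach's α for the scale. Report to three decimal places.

Cronbach's α = 0.711

Σσ²ᵢ = 2.634 + 0.634 + 0.850 + 1.530 = 5.648
Sum of distinct covariances = 3.229
Var(T) = Σσ²ᵢ + 2·Σcov = 5.648 + 2 × 3.229 = 12.106
α = (4/3)·(1 − 5.648/12.106) = 0.711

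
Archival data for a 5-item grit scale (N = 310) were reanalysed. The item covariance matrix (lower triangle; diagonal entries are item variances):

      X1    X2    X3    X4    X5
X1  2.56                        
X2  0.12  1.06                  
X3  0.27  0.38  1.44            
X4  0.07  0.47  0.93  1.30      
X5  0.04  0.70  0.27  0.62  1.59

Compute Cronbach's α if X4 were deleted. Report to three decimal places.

Remaining items: X1, X2, X3, X5 (k = 4).
ΣVar(i) = 2.56 + 1.06 + 1.44 + 1.59 = 6.65
σ²_T = 6.65 + 2 × 1.78 = 10.21
α (item deleted) = (4/3)·(1 − 6.65/10.21) = 0.465

Cronbach's α = 0.465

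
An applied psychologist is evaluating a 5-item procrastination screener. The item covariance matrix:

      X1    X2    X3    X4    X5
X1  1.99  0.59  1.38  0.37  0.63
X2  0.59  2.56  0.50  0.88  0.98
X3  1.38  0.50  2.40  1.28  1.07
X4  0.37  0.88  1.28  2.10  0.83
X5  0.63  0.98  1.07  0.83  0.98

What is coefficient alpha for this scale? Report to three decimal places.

coefficient alpha = 0.787

Σσᵢ² = 1.99 + 2.56 + 2.40 + 2.10 + 0.98 = 10.03
Σ_{i<j} σ_ij = 8.51
σ²_T = 10.03 + 2 × 8.51 = 27.05
α = (k/(k−1))·(1 − Σσᵢ²/σ²_T) = (5/4)·(1 − 10.03/27.05) = 0.787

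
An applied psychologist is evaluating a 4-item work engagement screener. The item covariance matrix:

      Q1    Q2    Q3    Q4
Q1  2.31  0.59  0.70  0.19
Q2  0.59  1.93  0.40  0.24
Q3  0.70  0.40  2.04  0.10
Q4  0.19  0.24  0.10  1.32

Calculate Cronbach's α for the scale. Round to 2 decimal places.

α = 0.49

sum of item variances = 2.31 + 1.93 + 2.04 + 1.32 = 7.60
Sum of the distinct covariances = 2.22
total variance = 7.60 + 2 × 2.22 = 12.04
α = (k/(k−1))·(1 − sum of item variances/total variance) = (4/3)·(1 − 7.60/12.04) = 0.49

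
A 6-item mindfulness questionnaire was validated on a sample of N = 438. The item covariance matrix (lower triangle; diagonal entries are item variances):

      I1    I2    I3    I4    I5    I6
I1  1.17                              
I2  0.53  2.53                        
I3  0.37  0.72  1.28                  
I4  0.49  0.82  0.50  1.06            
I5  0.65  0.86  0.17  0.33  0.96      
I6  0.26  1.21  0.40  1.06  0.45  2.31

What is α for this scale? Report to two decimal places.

Σσ²ᵢ = 1.17 + 2.53 + 1.28 + 1.06 + 0.96 + 2.31 = 9.31
Sum of off-diagonal covariances = 8.82
Var(T) = 9.31 + 2 × 8.82 = 26.95
α = (k/(k−1))·(1 − Σσ²ᵢ/Var(T)) = (6/5)·(1 − 9.31/26.95) = 0.79

α = 0.79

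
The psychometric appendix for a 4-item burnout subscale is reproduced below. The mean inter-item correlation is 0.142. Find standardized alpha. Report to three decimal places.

Standardized α = k·r̄ / (1 + (k−1)·r̄) = 4 × 0.142 / (1 + 3 × 0.142)
  = 0.5680 / 1.4260 = 0.398

α = 0.398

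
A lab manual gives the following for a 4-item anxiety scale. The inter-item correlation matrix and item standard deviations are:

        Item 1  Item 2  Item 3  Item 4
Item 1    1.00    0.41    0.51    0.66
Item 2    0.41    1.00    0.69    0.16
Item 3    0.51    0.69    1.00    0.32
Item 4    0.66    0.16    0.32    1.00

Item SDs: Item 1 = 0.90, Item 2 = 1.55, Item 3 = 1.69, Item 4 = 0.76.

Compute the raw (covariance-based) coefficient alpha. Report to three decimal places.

Σσ²ᵢ = 0.90² + 1.55² + 1.69² + 0.76² = 6.6462
Covariances σ_ij = r_ij · s_i · s_j:
  σ(Item 1,Item 2) = 0.41 × 0.90 × 1.55 = 0.5719
  σ(Item 1,Item 3) = 0.51 × 0.90 × 1.69 = 0.7757
  σ(Item 1,Item 4) = 0.66 × 0.90 × 0.76 = 0.4514
  σ(Item 2,Item 3) = 0.69 × 1.55 × 1.69 = 1.8075
  σ(Item 2,Item 4) = 0.16 × 1.55 × 0.76 = 0.1885
  σ(Item 3,Item 4) = 0.32 × 1.69 × 0.76 = 0.4110
σ²_T = Σσ²ᵢ + 2·Σσ_ij = 6.6462 + 2 × 4.2060 = 15.0582
α = (4/3)·(1 − 6.6462/15.0582) = 0.745

α = 0.745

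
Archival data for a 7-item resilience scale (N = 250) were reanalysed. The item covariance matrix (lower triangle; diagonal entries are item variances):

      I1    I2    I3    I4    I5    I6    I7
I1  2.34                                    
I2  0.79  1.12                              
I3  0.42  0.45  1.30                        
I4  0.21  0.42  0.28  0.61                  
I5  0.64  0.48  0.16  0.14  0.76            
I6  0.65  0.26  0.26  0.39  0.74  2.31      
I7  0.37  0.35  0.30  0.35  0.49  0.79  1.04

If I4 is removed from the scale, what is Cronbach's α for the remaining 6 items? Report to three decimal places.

Cronbach's α = 0.741

Remaining items: I1, I2, I3, I5, I6, I7 (k = 6).
sum of item variances = 2.34 + 1.12 + 1.30 + 0.76 + 2.31 + 1.04 = 8.87
σ²_T = 8.87 + 2 × 7.15 = 23.17
α (item deleted) = (6/5)·(1 − 8.87/23.17) = 0.741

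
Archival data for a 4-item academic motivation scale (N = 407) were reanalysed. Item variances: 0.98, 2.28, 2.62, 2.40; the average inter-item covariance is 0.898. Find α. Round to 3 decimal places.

Σσ²ᵢ = 0.98 + 2.28 + 2.62 + 2.40 = 8.28
Sum of the 6 distinct covariances = 6 × 0.898 = 5.388
σ²_total = Σσ²ᵢ + 2·Σcov = 8.28 + 2 × 5.388 = 19.056
α = (4/3)·(1 − 8.28/19.056) = 0.754

α = 0.754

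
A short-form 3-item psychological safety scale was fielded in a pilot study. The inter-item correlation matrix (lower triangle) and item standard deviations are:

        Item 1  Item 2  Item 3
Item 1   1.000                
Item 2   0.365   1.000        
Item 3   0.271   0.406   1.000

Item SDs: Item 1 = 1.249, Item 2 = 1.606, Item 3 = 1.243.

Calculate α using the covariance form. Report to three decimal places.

α = 0.613

Σσ²ᵢ = 1.249² + 1.606² + 1.243² = 5.6843
Covariances σ_ij = r_ij · s_i · s_j:
  σ(Item 1,Item 2) = 0.365 × 1.249 × 1.606 = 0.7322
  σ(Item 1,Item 3) = 0.271 × 1.249 × 1.243 = 0.4207
  σ(Item 2,Item 3) = 0.406 × 1.606 × 1.243 = 0.8105
σ²_T = Σσ²ᵢ + 2·Σσ_ij = 5.6843 + 2 × 1.9634 = 9.6111
α = (3/2)·(1 − 5.6843/9.6111) = 0.613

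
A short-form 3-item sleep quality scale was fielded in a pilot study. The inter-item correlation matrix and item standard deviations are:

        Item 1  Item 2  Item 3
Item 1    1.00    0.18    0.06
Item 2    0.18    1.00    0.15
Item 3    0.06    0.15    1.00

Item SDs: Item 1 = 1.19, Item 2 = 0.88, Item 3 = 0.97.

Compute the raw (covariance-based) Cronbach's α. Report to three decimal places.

Cronbach's α = 0.297

Σσ²ᵢ = 1.19² + 0.88² + 0.97² = 3.1314
Covariances σ_ij = r_ij · s_i · s_j:
  σ(Item 1,Item 2) = 0.18 × 1.19 × 0.88 = 0.1885
  σ(Item 1,Item 3) = 0.06 × 1.19 × 0.97 = 0.0693
  σ(Item 2,Item 3) = 0.15 × 0.88 × 0.97 = 0.1280
σ²_T = Σσ²ᵢ + 2·Σσ_ij = 3.1314 + 2 × 0.3858 = 3.9030
α = (3/2)·(1 − 3.1314/3.9030) = 0.297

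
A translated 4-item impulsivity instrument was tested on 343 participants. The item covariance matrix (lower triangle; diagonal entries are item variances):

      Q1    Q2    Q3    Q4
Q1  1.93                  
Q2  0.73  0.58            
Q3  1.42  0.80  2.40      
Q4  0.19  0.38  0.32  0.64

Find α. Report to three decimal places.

Σσᵢ² = 1.93 + 0.58 + 2.40 + 0.64 = 5.55
Σ_{i<j} σ_ij = 3.84
σ²_total = 5.55 + 2 × 3.84 = 13.23
α = (k/(k−1))·(1 − Σσᵢ²/σ²_total) = (4/3)·(1 − 5.55/13.23) = 0.774

α = 0.774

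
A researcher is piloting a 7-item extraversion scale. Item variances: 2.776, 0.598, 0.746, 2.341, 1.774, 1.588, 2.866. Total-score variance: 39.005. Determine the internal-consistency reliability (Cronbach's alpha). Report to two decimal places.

α = 0.79

Σσᵢ² = 2.776 + 0.598 + 0.746 + 2.341 + 1.774 + 1.588 + 2.866 = 12.689
α = (k/(k−1))·(1 − Σσᵢ²/total variance) = (7/6)·(1 − 12.689/39.005) = 0.79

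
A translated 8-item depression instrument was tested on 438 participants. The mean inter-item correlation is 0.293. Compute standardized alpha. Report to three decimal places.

standardized alpha = 0.768

Standardized α = k·r̄ / (1 + (k−1)·r̄) = 8 × 0.293 / (1 + 7 × 0.293)
  = 2.3440 / 3.0510 = 0.768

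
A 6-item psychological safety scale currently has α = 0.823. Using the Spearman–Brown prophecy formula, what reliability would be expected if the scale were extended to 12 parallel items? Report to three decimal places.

Length factor m = 12/6 = 2.0000
α' = m·α / (1 + (m−1)·α)
   = 12/6 × 0.823 / (1 + (12/6 − 1) × 0.823)
   = 1.6460 / 1.8230 = 0.903

predicted reliability = 0.903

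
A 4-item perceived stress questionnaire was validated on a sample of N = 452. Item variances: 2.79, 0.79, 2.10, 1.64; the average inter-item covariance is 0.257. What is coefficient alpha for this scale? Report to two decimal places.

coefficient alpha = 0.40

Σσᵢ² = 2.79 + 0.79 + 2.10 + 1.64 = 7.32
Sum of the 6 distinct covariances = 6 × 0.257 = 1.542
Var(T) = Σσᵢ² + 2·Σcov = 7.32 + 2 × 1.542 = 10.404
α = (4/3)·(1 − 7.32/10.404) = 0.40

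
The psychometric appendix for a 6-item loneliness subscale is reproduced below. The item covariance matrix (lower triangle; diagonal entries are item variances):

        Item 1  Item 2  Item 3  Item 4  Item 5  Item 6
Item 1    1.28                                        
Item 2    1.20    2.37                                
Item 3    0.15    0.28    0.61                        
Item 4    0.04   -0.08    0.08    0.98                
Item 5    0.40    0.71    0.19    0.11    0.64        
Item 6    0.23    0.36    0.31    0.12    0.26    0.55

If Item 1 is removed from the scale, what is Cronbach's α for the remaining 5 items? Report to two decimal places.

Cronbach's α = 0.60

Remaining items: Item 2, Item 3, Item 4, Item 5, Item 6 (k = 5).
Σσ²ᵢ = 2.37 + 0.61 + 0.98 + 0.64 + 0.55 = 5.15
σ²_T = 5.15 + 2 × 2.34 = 9.83
α (item deleted) = (5/4)·(1 − 5.15/9.83) = 0.60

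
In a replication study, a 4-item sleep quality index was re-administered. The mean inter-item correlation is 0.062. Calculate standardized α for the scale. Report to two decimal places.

Standardized α = k·r̄ / (1 + (k−1)·r̄) = 4 × 0.062 / (1 + 3 × 0.062)
  = 0.2480 / 1.1860 = 0.21

α = 0.21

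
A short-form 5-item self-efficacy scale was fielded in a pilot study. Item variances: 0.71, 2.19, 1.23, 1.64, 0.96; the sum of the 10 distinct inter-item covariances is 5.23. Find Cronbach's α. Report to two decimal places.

Σσ²ᵢ = 0.71 + 2.19 + 1.23 + 1.64 + 0.96 = 6.73
Sum of distinct covariances = 5.23
total variance = Σσ²ᵢ + 2·Σcov = 6.73 + 2 × 5.23 = 17.19
α = (5/4)·(1 − 6.73/17.19) = 0.76

Cronbach's α = 0.76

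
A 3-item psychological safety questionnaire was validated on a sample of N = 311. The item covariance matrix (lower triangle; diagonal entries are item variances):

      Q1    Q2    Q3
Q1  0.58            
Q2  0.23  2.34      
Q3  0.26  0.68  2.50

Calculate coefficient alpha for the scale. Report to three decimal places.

α = 0.452

sum of item variances = 0.58 + 2.34 + 2.50 = 5.42
Sum of off-diagonal covariances = 1.17
total variance = 5.42 + 2 × 1.17 = 7.76
α = (k/(k−1))·(1 − sum of item variances/total variance) = (3/2)·(1 − 5.42/7.76) = 0.452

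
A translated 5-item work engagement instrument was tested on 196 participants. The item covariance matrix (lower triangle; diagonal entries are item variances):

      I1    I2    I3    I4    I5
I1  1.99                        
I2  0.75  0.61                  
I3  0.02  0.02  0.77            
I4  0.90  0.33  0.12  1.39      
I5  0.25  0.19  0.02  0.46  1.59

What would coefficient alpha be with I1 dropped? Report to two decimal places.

α = 0.46

Remaining items: I2, I3, I4, I5 (k = 4).
sum of item variances = 0.61 + 0.77 + 1.39 + 1.59 = 4.36
total variance = 4.36 + 2 × 1.14 = 6.64
α (item deleted) = (4/3)·(1 − 4.36/6.64) = 0.46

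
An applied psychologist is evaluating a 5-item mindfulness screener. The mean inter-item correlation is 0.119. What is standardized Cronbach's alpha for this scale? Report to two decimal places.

standardized Cronbach's alpha = 0.40

Standardized α = k·r̄ / (1 + (k−1)·r̄) = 5 × 0.119 / (1 + 4 × 0.119)
  = 0.5950 / 1.4760 = 0.40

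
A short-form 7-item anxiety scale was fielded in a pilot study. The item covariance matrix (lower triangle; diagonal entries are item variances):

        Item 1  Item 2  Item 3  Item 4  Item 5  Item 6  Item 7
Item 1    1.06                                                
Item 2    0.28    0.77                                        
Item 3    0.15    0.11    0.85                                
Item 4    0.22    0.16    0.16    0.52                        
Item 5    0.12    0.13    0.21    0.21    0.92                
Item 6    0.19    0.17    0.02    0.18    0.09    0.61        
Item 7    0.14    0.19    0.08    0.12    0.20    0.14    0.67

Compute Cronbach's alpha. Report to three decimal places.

Σσᵢ² = 1.06 + 0.77 + 0.85 + 0.52 + 0.92 + 0.61 + 0.67 = 5.40
Sum of off-diagonal covariances = 3.27
σ²_T = 5.40 + 2 × 3.27 = 11.94
α = (k/(k−1))·(1 − Σσᵢ²/σ²_T) = (7/6)·(1 − 5.40/11.94) = 0.639

Cronbach's alpha = 0.639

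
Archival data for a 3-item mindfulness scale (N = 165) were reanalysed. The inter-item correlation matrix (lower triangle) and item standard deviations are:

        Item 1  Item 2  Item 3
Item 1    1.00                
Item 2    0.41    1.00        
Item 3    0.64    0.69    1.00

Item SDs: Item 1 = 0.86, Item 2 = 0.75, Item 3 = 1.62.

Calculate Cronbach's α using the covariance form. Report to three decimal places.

Cronbach's α = 0.756

Σσ²ᵢ = 0.86² + 0.75² + 1.62² = 3.9265
Covariances σ_ij = r_ij · s_i · s_j:
  σ(Item 1,Item 2) = 0.41 × 0.86 × 0.75 = 0.2644
  σ(Item 1,Item 3) = 0.64 × 0.86 × 1.62 = 0.8916
  σ(Item 2,Item 3) = 0.69 × 0.75 × 1.62 = 0.8384
σ²_T = Σσ²ᵢ + 2·Σσ_ij = 3.9265 + 2 × 1.9944 = 7.9153
α = (3/2)·(1 − 3.9265/7.9153) = 0.756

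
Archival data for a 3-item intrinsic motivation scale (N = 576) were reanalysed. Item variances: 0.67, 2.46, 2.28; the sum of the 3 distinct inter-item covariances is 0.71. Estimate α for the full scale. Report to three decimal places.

sum of item variances = 0.67 + 2.46 + 2.28 = 5.41
Sum of distinct covariances = 0.71
Var(T) = sum of item variances + 2·Σcov = 5.41 + 2 × 0.71 = 6.83
α = (3/2)·(1 − 5.41/6.83) = 0.312

α = 0.312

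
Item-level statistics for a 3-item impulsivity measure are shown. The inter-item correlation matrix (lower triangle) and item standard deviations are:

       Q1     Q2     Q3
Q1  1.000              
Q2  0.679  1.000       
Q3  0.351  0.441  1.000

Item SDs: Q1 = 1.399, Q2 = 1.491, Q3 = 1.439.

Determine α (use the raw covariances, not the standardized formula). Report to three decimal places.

Σσ²ᵢ = 1.399² + 1.491² + 1.439² = 6.2510
Covariances σ_ij = r_ij · s_i · s_j:
  σ(Q1,Q2) = 0.679 × 1.399 × 1.491 = 1.4163
  σ(Q1,Q3) = 0.351 × 1.399 × 1.439 = 0.7066
  σ(Q2,Q3) = 0.441 × 1.491 × 1.439 = 0.9462
σ²_T = Σσ²ᵢ + 2·Σσ_ij = 6.2510 + 2 × 3.0691 = 12.3892
α = (3/2)·(1 − 6.2510/12.3892) = 0.743

α = 0.743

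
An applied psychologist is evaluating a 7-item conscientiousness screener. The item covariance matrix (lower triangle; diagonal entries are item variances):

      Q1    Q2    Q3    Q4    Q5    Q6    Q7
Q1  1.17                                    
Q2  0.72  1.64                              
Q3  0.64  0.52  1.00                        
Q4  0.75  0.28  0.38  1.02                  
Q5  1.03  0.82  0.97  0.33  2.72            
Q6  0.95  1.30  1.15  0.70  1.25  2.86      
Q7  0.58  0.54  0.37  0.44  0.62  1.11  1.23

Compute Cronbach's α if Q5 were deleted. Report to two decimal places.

Remaining items: Q1, Q2, Q3, Q4, Q6, Q7 (k = 6).
Σσ²ᵢ = 1.17 + 1.64 + 1.00 + 1.02 + 2.86 + 1.23 = 8.92
σ²_total = 8.92 + 2 × 10.43 = 29.78
α (item deleted) = (6/5)·(1 − 8.92/29.78) = 0.84

α = 0.84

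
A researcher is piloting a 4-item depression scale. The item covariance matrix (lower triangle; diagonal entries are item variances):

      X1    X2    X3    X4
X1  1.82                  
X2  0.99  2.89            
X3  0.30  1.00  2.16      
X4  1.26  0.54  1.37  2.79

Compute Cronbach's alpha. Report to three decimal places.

Cronbach's alpha = 0.707

sum of item variances = 1.82 + 2.89 + 2.16 + 2.79 = 9.66
Sum of off-diagonal covariances = 5.46
total variance = 9.66 + 2 × 5.46 = 20.58
α = (k/(k−1))·(1 − sum of item variances/total variance) = (4/3)·(1 − 9.66/20.58) = 0.707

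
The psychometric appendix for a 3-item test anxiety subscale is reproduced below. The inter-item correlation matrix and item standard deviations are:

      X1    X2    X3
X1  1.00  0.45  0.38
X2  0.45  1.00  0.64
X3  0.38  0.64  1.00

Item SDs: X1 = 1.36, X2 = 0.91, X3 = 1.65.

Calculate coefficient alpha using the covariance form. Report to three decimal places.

coefficient alpha = 0.701

Σσ²ᵢ = 1.36² + 0.91² + 1.65² = 5.4002
Covariances σ_ij = r_ij · s_i · s_j:
  σ(X1,X2) = 0.45 × 1.36 × 0.91 = 0.5569
  σ(X1,X3) = 0.38 × 1.36 × 1.65 = 0.8527
  σ(X2,X3) = 0.64 × 0.91 × 1.65 = 0.9610
σ²_T = Σσ²ᵢ + 2·Σσ_ij = 5.4002 + 2 × 2.3706 = 10.1414
α = (3/2)·(1 − 5.4002/10.1414) = 0.701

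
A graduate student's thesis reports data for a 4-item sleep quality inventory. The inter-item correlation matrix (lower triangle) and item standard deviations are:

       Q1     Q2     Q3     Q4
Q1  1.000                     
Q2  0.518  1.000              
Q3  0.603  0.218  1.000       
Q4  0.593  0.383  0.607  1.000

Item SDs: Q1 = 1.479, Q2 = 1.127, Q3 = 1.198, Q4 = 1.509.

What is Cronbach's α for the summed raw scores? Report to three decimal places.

Σσ²ᵢ = 1.479² + 1.127² + 1.198² + 1.509² = 7.1699
Covariances σ_ij = r_ij · s_i · s_j:
  σ(Q1,Q2) = 0.518 × 1.479 × 1.127 = 0.8634
  σ(Q1,Q3) = 0.603 × 1.479 × 1.198 = 1.0684
  σ(Q1,Q4) = 0.593 × 1.479 × 1.509 = 1.3235
  σ(Q2,Q3) = 0.218 × 1.127 × 1.198 = 0.2943
  σ(Q2,Q4) = 0.383 × 1.127 × 1.509 = 0.6513
  σ(Q3,Q4) = 0.607 × 1.198 × 1.509 = 1.0973
σ²_T = Σσ²ᵢ + 2·Σσ_ij = 7.1699 + 2 × 5.2982 = 17.7663
α = (4/3)·(1 − 7.1699/17.7663) = 0.795

α = 0.795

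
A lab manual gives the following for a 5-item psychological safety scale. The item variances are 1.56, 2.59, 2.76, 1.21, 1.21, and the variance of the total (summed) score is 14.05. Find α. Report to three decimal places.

ΣVar(i) = 1.56 + 2.59 + 2.76 + 1.21 + 1.21 = 9.33
α = (k/(k−1))·(1 − ΣVar(i)/σ²_total) = (5/4)·(1 − 9.33/14.05) = 0.420

α = 0.420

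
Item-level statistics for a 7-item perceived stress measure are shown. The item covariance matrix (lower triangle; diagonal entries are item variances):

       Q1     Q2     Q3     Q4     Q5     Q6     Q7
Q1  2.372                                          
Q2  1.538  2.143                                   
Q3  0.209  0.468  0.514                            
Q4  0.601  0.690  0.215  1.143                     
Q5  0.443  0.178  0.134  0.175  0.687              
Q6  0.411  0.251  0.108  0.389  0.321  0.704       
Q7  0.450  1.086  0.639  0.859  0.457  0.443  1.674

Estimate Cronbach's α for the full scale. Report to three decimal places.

Σσᵢ² = 2.372 + 2.143 + 0.514 + 1.143 + 0.687 + 0.704 + 1.674 = 9.237
Sum of off-diagonal covariances = 10.065
total variance = 9.237 + 2 × 10.065 = 29.367
α = (k/(k−1))·(1 − Σσᵢ²/total variance) = (7/6)·(1 − 9.237/29.367) = 0.800

Cronbach's α = 0.800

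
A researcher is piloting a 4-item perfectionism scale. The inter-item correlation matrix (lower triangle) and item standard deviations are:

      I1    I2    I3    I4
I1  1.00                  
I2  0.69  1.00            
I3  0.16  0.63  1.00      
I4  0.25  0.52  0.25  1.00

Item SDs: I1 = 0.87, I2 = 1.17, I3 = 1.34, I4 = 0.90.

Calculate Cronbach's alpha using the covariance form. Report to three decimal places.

Cronbach's alpha = 0.737

Σσ²ᵢ = 0.87² + 1.17² + 1.34² + 0.90² = 4.7314
Covariances σ_ij = r_ij · s_i · s_j:
  σ(I1,I2) = 0.69 × 0.87 × 1.17 = 0.7024
  σ(I1,I3) = 0.16 × 0.87 × 1.34 = 0.1865
  σ(I1,I4) = 0.25 × 0.87 × 0.90 = 0.1958
  σ(I2,I3) = 0.63 × 1.17 × 1.34 = 0.9877
  σ(I2,I4) = 0.52 × 1.17 × 0.90 = 0.5476
  σ(I3,I4) = 0.25 × 1.34 × 0.90 = 0.3015
σ²_T = Σσ²ᵢ + 2·Σσ_ij = 4.7314 + 2 × 2.9215 = 10.5744
α = (4/3)·(1 − 4.7314/10.5744) = 0.737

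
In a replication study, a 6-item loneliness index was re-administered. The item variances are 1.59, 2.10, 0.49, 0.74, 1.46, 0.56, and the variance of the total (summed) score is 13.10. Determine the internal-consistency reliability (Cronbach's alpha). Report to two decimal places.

Σσᵢ² = 1.59 + 2.10 + 0.49 + 0.74 + 1.46 + 0.56 = 6.94
α = (k/(k−1))·(1 − Σσᵢ²/Var(T)) = (6/5)·(1 − 6.94/13.10) = 0.56

Cronbach's alpha = 0.56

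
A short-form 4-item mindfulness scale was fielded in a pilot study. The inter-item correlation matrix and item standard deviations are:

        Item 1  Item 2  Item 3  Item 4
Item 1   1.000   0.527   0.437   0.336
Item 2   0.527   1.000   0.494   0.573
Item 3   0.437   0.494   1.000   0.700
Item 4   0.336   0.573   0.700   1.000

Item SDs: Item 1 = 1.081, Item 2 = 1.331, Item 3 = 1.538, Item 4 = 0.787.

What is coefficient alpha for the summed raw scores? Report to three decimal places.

Σσ²ᵢ = 1.081² + 1.331² + 1.538² + 0.787² = 5.9249
Covariances σ_ij = r_ij · s_i · s_j:
  σ(Item 1,Item 2) = 0.527 × 1.081 × 1.331 = 0.7583
  σ(Item 1,Item 3) = 0.437 × 1.081 × 1.538 = 0.7265
  σ(Item 1,Item 4) = 0.336 × 1.081 × 0.787 = 0.2859
  σ(Item 2,Item 3) = 0.494 × 1.331 × 1.538 = 1.0113
  σ(Item 2,Item 4) = 0.573 × 1.331 × 0.787 = 0.6002
  σ(Item 3,Item 4) = 0.700 × 1.538 × 0.787 = 0.8473
σ²_T = Σσ²ᵢ + 2·Σσ_ij = 5.9249 + 2 × 4.2295 = 14.3839
α = (4/3)·(1 − 5.9249/14.3839) = 0.784

α = 0.784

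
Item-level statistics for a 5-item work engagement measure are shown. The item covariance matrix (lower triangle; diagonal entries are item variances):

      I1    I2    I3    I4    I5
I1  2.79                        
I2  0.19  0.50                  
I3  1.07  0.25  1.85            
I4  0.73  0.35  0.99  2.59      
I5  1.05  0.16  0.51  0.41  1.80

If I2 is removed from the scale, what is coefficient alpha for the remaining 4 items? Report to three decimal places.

Remaining items: I1, I3, I4, I5 (k = 4).
ΣVar(i) = 2.79 + 1.85 + 2.59 + 1.80 = 9.03
Var(T) = 9.03 + 2 × 4.76 = 18.55
α (item deleted) = (4/3)·(1 − 9.03/18.55) = 0.684

α = 0.684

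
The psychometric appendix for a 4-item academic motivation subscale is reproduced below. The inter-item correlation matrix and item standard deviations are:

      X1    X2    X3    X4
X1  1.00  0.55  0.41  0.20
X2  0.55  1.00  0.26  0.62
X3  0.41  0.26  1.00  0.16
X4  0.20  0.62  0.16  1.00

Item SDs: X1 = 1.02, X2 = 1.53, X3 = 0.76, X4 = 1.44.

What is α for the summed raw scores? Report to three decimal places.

Σσ²ᵢ = 1.02² + 1.53² + 0.76² + 1.44² = 6.0325
Covariances σ_ij = r_ij · s_i · s_j:
  σ(X1,X2) = 0.55 × 1.02 × 1.53 = 0.8583
  σ(X1,X3) = 0.41 × 1.02 × 0.76 = 0.3178
  σ(X1,X4) = 0.20 × 1.02 × 1.44 = 0.2938
  σ(X2,X3) = 0.26 × 1.53 × 0.76 = 0.3023
  σ(X2,X4) = 0.62 × 1.53 × 1.44 = 1.3660
  σ(X3,X4) = 0.16 × 0.76 × 1.44 = 0.1751
σ²_T = Σσ²ᵢ + 2·Σσ_ij = 6.0325 + 2 × 3.3133 = 12.6591
α = (4/3)·(1 − 6.0325/12.6591) = 0.698

α = 0.698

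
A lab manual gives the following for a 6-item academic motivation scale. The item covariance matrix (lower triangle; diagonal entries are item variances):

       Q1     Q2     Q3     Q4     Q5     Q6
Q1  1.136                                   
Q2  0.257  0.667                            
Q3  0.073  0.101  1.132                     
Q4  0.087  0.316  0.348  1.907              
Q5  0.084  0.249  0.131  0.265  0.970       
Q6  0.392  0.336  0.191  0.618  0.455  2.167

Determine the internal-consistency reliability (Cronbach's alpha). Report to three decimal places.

Cronbach's alpha = 0.593

ΣVar(i) = 1.136 + 0.667 + 1.132 + 1.907 + 0.970 + 2.167 = 7.979
Sum of off-diagonal covariances = 3.903
total variance = 7.979 + 2 × 3.903 = 15.785
α = (k/(k−1))·(1 − ΣVar(i)/total variance) = (6/5)·(1 − 7.979/15.785) = 0.593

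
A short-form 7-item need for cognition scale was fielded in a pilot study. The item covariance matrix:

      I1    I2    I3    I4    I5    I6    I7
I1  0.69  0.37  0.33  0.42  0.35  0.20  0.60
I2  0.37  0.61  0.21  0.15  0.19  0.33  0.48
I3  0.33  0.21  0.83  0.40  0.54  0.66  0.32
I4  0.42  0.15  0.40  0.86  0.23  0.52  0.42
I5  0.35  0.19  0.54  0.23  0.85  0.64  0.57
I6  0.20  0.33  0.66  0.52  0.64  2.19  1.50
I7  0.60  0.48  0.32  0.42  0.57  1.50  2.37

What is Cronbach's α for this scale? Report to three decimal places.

sum of item variances = 0.69 + 0.61 + 0.83 + 0.86 + 0.85 + 2.19 + 2.37 = 8.40
Sum of the distinct covariances = 9.43
σ²_total = 8.40 + 2 × 9.43 = 27.26
α = (k/(k−1))·(1 − sum of item variances/σ²_total) = (7/6)·(1 − 8.40/27.26) = 0.807

Cronbach's α = 0.807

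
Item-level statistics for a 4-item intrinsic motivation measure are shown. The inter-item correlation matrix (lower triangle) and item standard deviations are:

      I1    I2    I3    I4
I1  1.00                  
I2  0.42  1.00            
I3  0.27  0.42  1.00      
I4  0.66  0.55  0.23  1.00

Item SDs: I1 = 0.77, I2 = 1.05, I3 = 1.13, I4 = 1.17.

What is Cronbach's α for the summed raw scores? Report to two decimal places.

α = 0.73

Σσ²ᵢ = 0.77² + 1.05² + 1.13² + 1.17² = 4.3412
Covariances σ_ij = r_ij · s_i · s_j:
  σ(I1,I2) = 0.42 × 0.77 × 1.05 = 0.3396
  σ(I1,I3) = 0.27 × 0.77 × 1.13 = 0.2349
  σ(I1,I4) = 0.66 × 0.77 × 1.17 = 0.5946
  σ(I2,I3) = 0.42 × 1.05 × 1.13 = 0.4983
  σ(I2,I4) = 0.55 × 1.05 × 1.17 = 0.6757
  σ(I3,I4) = 0.23 × 1.13 × 1.17 = 0.3041
σ²_T = Σσ²ᵢ + 2·Σσ_ij = 4.3412 + 2 × 2.6472 = 9.6356
α = (4/3)·(1 − 4.3412/9.6356) = 0.73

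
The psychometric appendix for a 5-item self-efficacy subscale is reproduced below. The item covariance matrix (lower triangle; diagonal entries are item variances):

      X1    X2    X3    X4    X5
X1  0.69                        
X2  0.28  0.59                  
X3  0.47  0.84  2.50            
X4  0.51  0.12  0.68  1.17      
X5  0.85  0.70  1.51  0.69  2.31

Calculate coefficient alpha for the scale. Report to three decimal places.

coefficient alpha = 0.809

ΣVar(i) = 0.69 + 0.59 + 2.50 + 1.17 + 2.31 = 7.26
Σ_{i<j} σ_ij = 6.65
Var(T) = 7.26 + 2 × 6.65 = 20.56
α = (k/(k−1))·(1 − ΣVar(i)/Var(T)) = (5/4)·(1 − 7.26/20.56) = 0.809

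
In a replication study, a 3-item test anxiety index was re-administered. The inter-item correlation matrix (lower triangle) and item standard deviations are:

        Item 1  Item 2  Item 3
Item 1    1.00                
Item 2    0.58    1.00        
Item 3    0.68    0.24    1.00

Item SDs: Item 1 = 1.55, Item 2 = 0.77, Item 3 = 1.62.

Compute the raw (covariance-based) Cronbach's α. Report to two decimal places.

α = 0.73

Σσ²ᵢ = 1.55² + 0.77² + 1.62² = 5.6198
Covariances σ_ij = r_ij · s_i · s_j:
  σ(Item 1,Item 2) = 0.58 × 1.55 × 0.77 = 0.6922
  σ(Item 1,Item 3) = 0.68 × 1.55 × 1.62 = 1.7075
  σ(Item 2,Item 3) = 0.24 × 0.77 × 1.62 = 0.2994
σ²_T = Σσ²ᵢ + 2·Σσ_ij = 5.6198 + 2 × 2.6991 = 11.0180
α = (3/2)·(1 − 5.6198/11.0180) = 0.73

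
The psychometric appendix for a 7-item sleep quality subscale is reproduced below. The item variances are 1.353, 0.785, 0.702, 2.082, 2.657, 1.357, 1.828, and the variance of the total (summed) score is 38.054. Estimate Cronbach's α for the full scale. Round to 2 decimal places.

α = 0.84

sum of item variances = 1.353 + 0.785 + 0.702 + 2.082 + 2.657 + 1.357 + 1.828 = 10.764
α = (k/(k−1))·(1 − sum of item variances/σ²_total) = (7/6)·(1 − 10.764/38.054) = 0.84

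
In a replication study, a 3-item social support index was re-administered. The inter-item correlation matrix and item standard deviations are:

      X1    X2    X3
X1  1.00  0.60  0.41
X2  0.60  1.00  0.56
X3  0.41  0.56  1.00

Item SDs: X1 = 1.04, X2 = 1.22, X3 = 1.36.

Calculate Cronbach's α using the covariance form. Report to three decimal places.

Σσ²ᵢ = 1.04² + 1.22² + 1.36² = 4.4196
Covariances σ_ij = r_ij · s_i · s_j:
  σ(X1,X2) = 0.60 × 1.04 × 1.22 = 0.7613
  σ(X1,X3) = 0.41 × 1.04 × 1.36 = 0.5799
  σ(X2,X3) = 0.56 × 1.22 × 1.36 = 0.9292
σ²_T = Σσ²ᵢ + 2·Σσ_ij = 4.4196 + 2 × 2.2704 = 8.9604
α = (3/2)·(1 − 4.4196/8.9604) = 0.760

Cronbach's α = 0.760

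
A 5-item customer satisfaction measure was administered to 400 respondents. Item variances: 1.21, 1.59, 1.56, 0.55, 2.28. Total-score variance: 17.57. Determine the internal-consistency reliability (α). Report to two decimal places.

Σσ²ᵢ = 1.21 + 1.59 + 1.56 + 0.55 + 2.28 = 7.19
α = (k/(k−1))·(1 − Σσ²ᵢ/σ²_total) = (5/4)·(1 − 7.19/17.57) = 0.74

α = 0.74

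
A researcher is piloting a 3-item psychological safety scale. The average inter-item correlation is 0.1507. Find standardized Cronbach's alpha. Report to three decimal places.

Standardized α = k·r̄ / (1 + (k−1)·r̄) = 3 × 0.1507 / (1 + 2 × 0.1507)
  = 0.4521 / 1.3014 = 0.347

standardized Cronbach's alpha = 0.347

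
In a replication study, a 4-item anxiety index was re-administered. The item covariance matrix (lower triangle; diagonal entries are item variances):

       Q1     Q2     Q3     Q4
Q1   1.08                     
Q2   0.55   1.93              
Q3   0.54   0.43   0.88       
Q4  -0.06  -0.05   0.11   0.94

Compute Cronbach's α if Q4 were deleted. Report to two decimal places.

Remaining items: Q1, Q2, Q3 (k = 3).
sum of item variances = 1.08 + 1.93 + 0.88 = 3.89
total variance = 3.89 + 2 × 1.52 = 6.93
α (item deleted) = (3/2)·(1 − 3.89/6.93) = 0.66

α = 0.66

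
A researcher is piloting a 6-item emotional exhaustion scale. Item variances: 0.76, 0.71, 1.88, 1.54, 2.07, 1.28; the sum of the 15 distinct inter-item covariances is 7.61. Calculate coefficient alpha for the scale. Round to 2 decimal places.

α = 0.78

sum of item variances = 0.76 + 0.71 + 1.88 + 1.54 + 2.07 + 1.28 = 8.24
Sum of distinct covariances = 7.61
total variance = sum of item variances + 2·Σcov = 8.24 + 2 × 7.61 = 23.46
α = (6/5)·(1 − 8.24/23.46) = 0.78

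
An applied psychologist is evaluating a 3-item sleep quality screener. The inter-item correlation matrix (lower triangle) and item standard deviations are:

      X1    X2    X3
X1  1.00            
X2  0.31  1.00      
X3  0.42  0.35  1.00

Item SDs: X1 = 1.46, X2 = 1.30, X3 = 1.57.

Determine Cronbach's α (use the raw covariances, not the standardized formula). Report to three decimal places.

Cronbach's α = 0.628

Σσ²ᵢ = 1.46² + 1.30² + 1.57² = 6.2865
Covariances σ_ij = r_ij · s_i · s_j:
  σ(X1,X2) = 0.31 × 1.46 × 1.30 = 0.5884
  σ(X1,X3) = 0.42 × 1.46 × 1.57 = 0.9627
  σ(X2,X3) = 0.35 × 1.30 × 1.57 = 0.7143
σ²_T = Σσ²ᵢ + 2·Σσ_ij = 6.2865 + 2 × 2.2654 = 10.8173
α = (3/2)·(1 − 6.2865/10.8173) = 0.628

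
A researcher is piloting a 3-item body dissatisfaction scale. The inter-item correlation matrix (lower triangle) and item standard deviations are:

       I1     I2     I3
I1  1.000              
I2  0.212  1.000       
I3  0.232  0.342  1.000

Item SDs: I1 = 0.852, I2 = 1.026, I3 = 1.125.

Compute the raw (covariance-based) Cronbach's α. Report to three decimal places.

Cronbach's α = 0.518

Σσ²ᵢ = 0.852² + 1.026² + 1.125² = 3.0442
Covariances σ_ij = r_ij · s_i · s_j:
  σ(I1,I2) = 0.212 × 0.852 × 1.026 = 0.1853
  σ(I1,I3) = 0.232 × 0.852 × 1.125 = 0.2224
  σ(I2,I3) = 0.342 × 1.026 × 1.125 = 0.3948
σ²_T = Σσ²ᵢ + 2·Σσ_ij = 3.0442 + 2 × 0.8025 = 4.6492
α = (3/2)·(1 − 3.0442/4.6492) = 0.518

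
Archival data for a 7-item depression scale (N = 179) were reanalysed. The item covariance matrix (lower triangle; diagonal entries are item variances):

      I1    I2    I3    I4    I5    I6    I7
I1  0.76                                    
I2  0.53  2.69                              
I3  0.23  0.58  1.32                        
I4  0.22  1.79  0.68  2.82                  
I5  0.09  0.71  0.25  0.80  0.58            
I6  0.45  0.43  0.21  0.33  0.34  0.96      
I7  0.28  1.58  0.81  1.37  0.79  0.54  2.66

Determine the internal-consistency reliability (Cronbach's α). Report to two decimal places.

ΣVar(i) = 0.76 + 2.69 + 1.32 + 2.82 + 0.58 + 0.96 + 2.66 = 11.79
Σ_{i<j} σ_ij = 13.01
σ²_T = 11.79 + 2 × 13.01 = 37.81
α = (k/(k−1))·(1 − ΣVar(i)/σ²_T) = (7/6)·(1 − 11.79/37.81) = 0.80

Cronbach's α = 0.80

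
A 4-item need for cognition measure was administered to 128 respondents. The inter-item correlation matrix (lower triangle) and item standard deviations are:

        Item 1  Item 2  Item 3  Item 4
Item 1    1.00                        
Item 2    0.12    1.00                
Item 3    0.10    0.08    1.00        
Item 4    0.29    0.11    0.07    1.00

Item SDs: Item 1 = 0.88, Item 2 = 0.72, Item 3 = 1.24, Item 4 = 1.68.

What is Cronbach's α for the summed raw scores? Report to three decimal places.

Σσ²ᵢ = 0.88² + 0.72² + 1.24² + 1.68² = 5.6528
Covariances σ_ij = r_ij · s_i · s_j:
  σ(Item 1,Item 2) = 0.12 × 0.88 × 0.72 = 0.0760
  σ(Item 1,Item 3) = 0.10 × 0.88 × 1.24 = 0.1091
  σ(Item 1,Item 4) = 0.29 × 0.88 × 1.68 = 0.4287
  σ(Item 2,Item 3) = 0.08 × 0.72 × 1.24 = 0.0714
  σ(Item 2,Item 4) = 0.11 × 0.72 × 1.68 = 0.1331
  σ(Item 3,Item 4) = 0.07 × 1.24 × 1.68 = 0.1458
σ²_T = Σσ²ᵢ + 2·Σσ_ij = 5.6528 + 2 × 0.9641 = 7.5810
α = (4/3)·(1 − 5.6528/7.5810) = 0.339

Cronbach's α = 0.339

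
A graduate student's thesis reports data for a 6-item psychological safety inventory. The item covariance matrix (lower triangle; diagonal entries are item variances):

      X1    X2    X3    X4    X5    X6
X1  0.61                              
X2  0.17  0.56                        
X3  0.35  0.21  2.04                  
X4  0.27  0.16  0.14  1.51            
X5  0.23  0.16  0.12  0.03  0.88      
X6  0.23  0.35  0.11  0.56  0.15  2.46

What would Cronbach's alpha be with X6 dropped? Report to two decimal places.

α = 0.50

Remaining items: X1, X2, X3, X4, X5 (k = 5).
ΣVar(i) = 0.61 + 0.56 + 2.04 + 1.51 + 0.88 = 5.60
σ²_T = 5.60 + 2 × 1.84 = 9.28
α (item deleted) = (5/4)·(1 − 5.60/9.28) = 0.50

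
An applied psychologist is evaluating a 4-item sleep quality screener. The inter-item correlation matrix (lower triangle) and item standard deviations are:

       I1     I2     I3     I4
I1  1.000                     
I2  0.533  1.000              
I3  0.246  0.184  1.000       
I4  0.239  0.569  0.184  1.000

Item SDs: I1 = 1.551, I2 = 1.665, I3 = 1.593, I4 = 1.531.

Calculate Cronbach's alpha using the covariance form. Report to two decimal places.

α = 0.66

Σσ²ᵢ = 1.551² + 1.665² + 1.593² + 1.531² = 10.0594
Covariances σ_ij = r_ij · s_i · s_j:
  σ(I1,I2) = 0.533 × 1.551 × 1.665 = 1.3764
  σ(I1,I3) = 0.246 × 1.551 × 1.593 = 0.6078
  σ(I1,I4) = 0.239 × 1.551 × 1.531 = 0.5675
  σ(I2,I3) = 0.184 × 1.665 × 1.593 = 0.4880
  σ(I2,I4) = 0.569 × 1.665 × 1.531 = 1.4504
  σ(I3,I4) = 0.184 × 1.593 × 1.531 = 0.4488
σ²_T = Σσ²ᵢ + 2·Σσ_ij = 10.0594 + 2 × 4.9389 = 19.9372
α = (4/3)·(1 − 10.0594/19.9372) = 0.66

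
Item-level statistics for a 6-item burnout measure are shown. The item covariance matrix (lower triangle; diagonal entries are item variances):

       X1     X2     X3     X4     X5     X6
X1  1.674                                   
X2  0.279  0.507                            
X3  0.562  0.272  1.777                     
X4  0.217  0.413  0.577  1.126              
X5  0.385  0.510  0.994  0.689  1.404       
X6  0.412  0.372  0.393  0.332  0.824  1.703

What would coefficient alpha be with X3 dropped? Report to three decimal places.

coefficient alpha = 0.725

Remaining items: X1, X2, X4, X5, X6 (k = 5).
sum of item variances = 1.674 + 0.507 + 1.126 + 1.404 + 1.703 = 6.414
Var(T) = 6.414 + 2 × 4.433 = 15.280
α (item deleted) = (5/4)·(1 − 6.414/15.280) = 0.725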